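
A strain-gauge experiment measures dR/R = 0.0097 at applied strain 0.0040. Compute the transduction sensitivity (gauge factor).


GF = (dR/R) / epsilon
= 0.0097 / 0.0040
= 2.4250

2.4250


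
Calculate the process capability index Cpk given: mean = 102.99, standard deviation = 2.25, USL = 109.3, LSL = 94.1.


Cpu = (USL - mean) / (3*sigma) = (109.3 - 102.99) / (3*2.25) = 0.9348
Cpl = (mean - LSL) / (3*sigma) = (102.99 - 94.1) / (3*2.25) = 1.3170
Cpk = min(Cpu, Cpl) = 0.9348

0.9348


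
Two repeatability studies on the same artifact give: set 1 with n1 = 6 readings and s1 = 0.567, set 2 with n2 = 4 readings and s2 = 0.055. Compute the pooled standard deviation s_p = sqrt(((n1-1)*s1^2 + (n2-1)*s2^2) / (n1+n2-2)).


s_p = sqrt(((n1-1)*s1^2 + (n2-1)*s2^2) / (n1+n2-2))
numerator = (6-1)*0.567^2 + (4-1)*0.055^2 = 1.607445 + 0.009075 = 1.61652
denominator = 6 + 4 - 2 = 8
s_p^2 = 1.61652 / 8 = 0.202065
s_p = sqrt(0.202065) = 0.4495

0.4495


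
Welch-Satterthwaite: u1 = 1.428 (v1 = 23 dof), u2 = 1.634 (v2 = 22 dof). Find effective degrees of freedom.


uc = sqrt(u1^2 + u2^2) = sqrt(1.428^2 + 1.634^2) = 2.1700553
v_eff = uc^4 / (u1^4/v1 + u2^4/v2)
= 2.1700553^4 / (1.428^4/23 + 1.634^4/22)
= 22.176 / 0.50482464
v_eff = 43.9281

43.9281


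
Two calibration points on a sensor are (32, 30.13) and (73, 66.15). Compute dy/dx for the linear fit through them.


slope = (y2 - y1) / (x2 - x1)
= (66.15 - 30.13) / (73 - 32)
= 36.0200 / 41
= 0.8785

0.8785


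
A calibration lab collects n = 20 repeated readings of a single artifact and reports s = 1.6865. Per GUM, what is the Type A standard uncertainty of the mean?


u_A = s / sqrt(n)
u_A = 1.6865 / sqrt(20)
u_A = 1.6865 / 4.472136
u_A = 0.3771

0.3771


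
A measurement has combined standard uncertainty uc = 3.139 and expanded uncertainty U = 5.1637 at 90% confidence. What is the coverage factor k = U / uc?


k = U / uc
k = 5.1637 / 3.139
k = 1.645

1.645


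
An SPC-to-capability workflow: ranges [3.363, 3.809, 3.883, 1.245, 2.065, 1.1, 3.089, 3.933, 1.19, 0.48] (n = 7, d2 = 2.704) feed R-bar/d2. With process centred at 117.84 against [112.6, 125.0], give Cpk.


R_bar = (3.363 + 3.809 + 3.883 + 1.245 + 2.065 + 1.1 + 3.089 + 3.933 + 1.19 + 0.48) / 10 = 2.4157
sigma = R_bar / d2 = 2.4157 / 2.704 = 0.89338018
Cp = (USL - LSL)/(6*sigma) = (125.0 - 112.6)/(6*0.89338018) = 2.3133
Cpu = (125.0 - 117.84)/(3*0.89338018) = 2.6715
Cpl = (117.84 - 112.6)/(3*0.89338018) = 1.9551
Cpk = min(Cpu, Cpl) = 1.9551

1.9551


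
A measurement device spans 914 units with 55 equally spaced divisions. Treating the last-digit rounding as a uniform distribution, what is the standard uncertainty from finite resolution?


resolution = range / divisions
resolution = 914 / 55 = 16.618182
u_res = resolution / (2*sqrt(3))
u_res = 16.618182 / 3.4641016
u_res = 4.7973

4.7973


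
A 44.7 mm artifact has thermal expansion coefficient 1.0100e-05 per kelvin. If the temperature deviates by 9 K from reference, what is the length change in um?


dL = L * alpha * dT
= 44.7 * 1.0100e-05 * 9
= 0.0040632 mm
dL_um = 0.0040632 * 1000 = 4.0632 um

4.0632


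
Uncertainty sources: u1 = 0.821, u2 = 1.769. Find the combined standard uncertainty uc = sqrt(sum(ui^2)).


uc = sqrt(0.821^2 + 1.769^2)
uc = sqrt(3.803402)
uc = 1.9502

1.9502


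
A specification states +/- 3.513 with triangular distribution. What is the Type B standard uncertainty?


u_B = half_width / sqrt(6)
u_B = 3.513 / 2.4494897
u_B = 1.4342

1.4342


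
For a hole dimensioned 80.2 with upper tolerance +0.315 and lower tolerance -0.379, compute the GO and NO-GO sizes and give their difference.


GO = nominal - lower_tol (smallest hole = maximum material condition)
GO = 80.2 - 0.379 = 79.821
NO-GO = nominal + upper_tol (largest hole = least material condition)
NO-GO = 80.2 + 0.315 = 80.515
spread = NO-GO - GO = 80.515 - 79.821 = 0.6940

0.6940


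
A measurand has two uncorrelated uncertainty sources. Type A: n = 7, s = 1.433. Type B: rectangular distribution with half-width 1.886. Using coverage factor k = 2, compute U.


u_A = s / sqrt(n) = 1.433 / sqrt(7) = 0.54162309
u_B = half_width / sqrt(3) = 1.886 / sqrt(3) = 1.0888826
uc = sqrt(u_A^2 + u_B^2) = sqrt(0.54162309^2 + 1.0888826^2) = 1.21615
U = k * uc = 2 * 1.21615
U = 2.4323

2.4323


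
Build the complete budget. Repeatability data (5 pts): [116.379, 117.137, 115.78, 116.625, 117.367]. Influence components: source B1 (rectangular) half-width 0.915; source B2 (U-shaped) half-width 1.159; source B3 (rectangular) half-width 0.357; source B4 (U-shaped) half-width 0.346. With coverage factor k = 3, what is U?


mean = (116.379 + 117.137 + 115.78 + 116.625 + 117.367) / 5 = 116.6576
s = sqrt(sum((x - mean)^2)/(n-1)) = 0.62887503
u_A = s / sqrt(n) = 0.62887503 / sqrt(5) = 0.28124146
u_B1 = 0.915 / sqrt(3) = 0.5282755
u_B2 = 1.159 / sqrt(2) = 0.81953676
u_B3 = 0.357 / sqrt(3) = 0.20611405
u_B4 = 0.346 / sqrt(2) = 0.24465895
uc = sqrt(0.28124146^2 + 0.5282755^2 + 0.81953676^2 + 0.20611405^2 + 0.24465895^2) = 1.0640269
U = k * uc = 3 * 1.0640269
U = 3.1921

3.1921


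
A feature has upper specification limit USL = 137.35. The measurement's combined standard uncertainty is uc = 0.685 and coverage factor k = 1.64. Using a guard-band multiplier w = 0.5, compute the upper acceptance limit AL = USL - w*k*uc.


U = k * uc = 1.64 * 0.685 = 1.1234
guard band g = w * U = 0.5 * 1.1234 = 0.5617
AL = USL - g = 137.35 - 0.5617
AL = 136.7883

136.7883


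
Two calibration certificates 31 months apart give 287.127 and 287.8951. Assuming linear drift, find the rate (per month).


rate = (v2 - v1) / months
= (287.8951 - 287.127) / 31
= 0.7681 / 31
= 0.0248

0.0248


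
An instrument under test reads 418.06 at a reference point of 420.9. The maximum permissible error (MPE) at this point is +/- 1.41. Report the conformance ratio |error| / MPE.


e = indication - reference = 418.06 - 420.9 = -2.8400
|e| = 2.8400
ratio = |e| / MPE = 2.8400 / 1.41
ratio = 2.0142

2.0142


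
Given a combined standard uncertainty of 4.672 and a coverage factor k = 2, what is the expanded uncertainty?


U = k * uc
U = 2 * 4.672
U = 9.3440

9.3440


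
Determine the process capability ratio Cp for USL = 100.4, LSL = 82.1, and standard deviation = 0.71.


Cp = (USL - LSL) / (6 * sigma)
= (100.4 - 82.1) / (6 * 0.71)
= 18.3000 / 4.2600
= 4.2958

4.2958


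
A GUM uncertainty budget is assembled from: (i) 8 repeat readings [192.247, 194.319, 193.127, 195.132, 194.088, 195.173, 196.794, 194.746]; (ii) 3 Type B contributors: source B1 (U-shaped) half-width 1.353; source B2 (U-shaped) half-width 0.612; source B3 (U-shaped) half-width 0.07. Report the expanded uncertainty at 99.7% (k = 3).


mean = (192.247 + 194.319 + 193.127 + 195.132 + 194.088 + 195.173 + 196.794 + 194.746) / 8 = 194.45325
s = sqrt(sum((x - mean)^2)/(n-1)) = 1.3795167
u_A = s / sqrt(n) = 1.3795167 / sqrt(8) = 0.48773281
u_B1 = 1.353 / sqrt(2) = 0.95671547
u_B2 = 0.612 / sqrt(2) = 0.43274935
u_B3 = 0.07 / sqrt(2) = 0.049497475
uc = sqrt(0.48773281^2 + 0.95671547^2 + 0.43274935^2 + 0.049497475^2) = 1.1588398
U = k * uc = 3 * 1.1588398
U = 3.4765

3.4765


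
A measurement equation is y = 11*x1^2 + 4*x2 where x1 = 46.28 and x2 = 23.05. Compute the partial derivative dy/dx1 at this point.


y = 11*x1^2 + 4*x2
dy/dx1 = 2*11*x1
Evaluate at x1 = 46.28: c1 = 22 * 46.28
c1 = 1018.1600

1018.1600


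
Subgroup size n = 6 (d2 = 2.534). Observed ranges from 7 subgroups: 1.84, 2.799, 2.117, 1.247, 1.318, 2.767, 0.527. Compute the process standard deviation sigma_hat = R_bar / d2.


R_bar = (1.84 + 2.799 + 2.117 + 1.247 + 1.318 + 2.767 + 0.527) / 7
R_bar = 12.615 / 7 = 1.8021429
sigma_hat = R_bar / d2 = 1.8021429 / 2.534 = 0.7112

0.7112


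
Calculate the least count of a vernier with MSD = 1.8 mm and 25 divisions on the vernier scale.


LC = MSD / n_div
= 1.8 / 25
= 0.0720

0.0720


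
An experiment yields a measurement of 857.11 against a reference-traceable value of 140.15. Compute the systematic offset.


Systematic error = measured - true
= 857.11 - 140.15
= 716.9600

716.9600


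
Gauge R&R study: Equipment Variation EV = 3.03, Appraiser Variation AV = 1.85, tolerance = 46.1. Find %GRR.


GRR = sqrt(EV^2 + AV^2) = sqrt(3.03^2 + 1.85^2) = 3.5501268
%GRR = GRR / tol * 100 = 3.5501268 / 46.1 * 100
%GRR = 7.7009

7.7009


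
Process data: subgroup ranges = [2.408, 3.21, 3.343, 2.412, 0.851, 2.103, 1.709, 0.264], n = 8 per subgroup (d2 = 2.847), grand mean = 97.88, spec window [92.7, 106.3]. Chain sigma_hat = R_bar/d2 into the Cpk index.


R_bar = (2.408 + 3.21 + 3.343 + 2.412 + 0.851 + 2.103 + 1.709 + 0.264) / 8 = 2.0375
sigma = R_bar / d2 = 2.0375 / 2.847 = 0.71566561
Cp = (USL - LSL)/(6*sigma) = (106.3 - 92.7)/(6*0.71566561) = 3.1672
Cpu = (106.3 - 97.88)/(3*0.71566561) = 3.9218
Cpl = (97.88 - 92.7)/(3*0.71566561) = 2.4127
Cpk = min(Cpu, Cpl) = 2.4127

2.4127


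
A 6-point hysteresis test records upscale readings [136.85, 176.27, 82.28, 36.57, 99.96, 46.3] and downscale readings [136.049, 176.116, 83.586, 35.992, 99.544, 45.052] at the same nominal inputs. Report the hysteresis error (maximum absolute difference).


|136.85 - 136.049| = 0.8010
|176.27 - 176.116| = 0.1540
|82.28 - 83.586| = 1.3060
|36.57 - 35.992| = 0.5780
|99.96 - 99.544| = 0.4160
|46.3 - 45.052| = 1.2480
hysteresis = max(diffs) = 1.3060

1.3060


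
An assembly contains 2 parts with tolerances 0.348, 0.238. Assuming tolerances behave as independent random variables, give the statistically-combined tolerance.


RSS = sqrt(0.348^2 + 0.238^2)
= sqrt(0.177748)
= 0.4216

0.4216


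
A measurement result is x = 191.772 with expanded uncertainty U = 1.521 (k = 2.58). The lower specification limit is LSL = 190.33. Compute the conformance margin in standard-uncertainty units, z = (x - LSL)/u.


u = U / k = 1.521 / 2.58 = 0.58953488
margin = |LSL - x| = |190.33 - 191.772| = 1.442
z = margin / u = 1.442 / 0.58953488
z = 2.4460

2.4460


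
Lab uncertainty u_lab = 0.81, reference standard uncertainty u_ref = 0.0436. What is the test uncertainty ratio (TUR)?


TUR = u_lab / u_ref
= 0.81 / 0.0436
= 18.5780

18.5780


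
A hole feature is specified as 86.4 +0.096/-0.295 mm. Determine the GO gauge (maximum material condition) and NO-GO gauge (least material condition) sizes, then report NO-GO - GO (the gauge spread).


GO = nominal - lower_tol (smallest hole = maximum material condition)
GO = 86.4 - 0.295 = 86.105
NO-GO = nominal + upper_tol (largest hole = least material condition)
NO-GO = 86.4 + 0.096 = 86.496
spread = NO-GO - GO = 86.496 - 86.105 = 0.3910

0.3910


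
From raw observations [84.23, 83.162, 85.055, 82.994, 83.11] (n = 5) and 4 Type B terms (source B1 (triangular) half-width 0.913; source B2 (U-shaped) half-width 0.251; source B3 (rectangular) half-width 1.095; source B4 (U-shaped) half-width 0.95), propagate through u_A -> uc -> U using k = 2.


mean = (84.23 + 83.162 + 85.055 + 82.994 + 83.11) / 5 = 83.7102
s = sqrt(sum((x - mean)^2)/(n-1)) = 0.90171847
u_A = s / sqrt(n) = 0.90171847 / sqrt(5) = 0.40326076
u_B1 = 0.913 / sqrt(6) = 0.37273069
u_B2 = 0.251 / sqrt(2) = 0.1774838
u_B3 = 1.095 / sqrt(3) = 0.63219854
u_B4 = 0.95 / sqrt(2) = 0.67175144
uc = sqrt(0.40326076^2 + 0.37273069^2 + 0.1774838^2 + 0.63219854^2 + 0.67175144^2) = 1.0881052
U = k * uc = 2 * 1.0881052
U = 2.1762

2.1762


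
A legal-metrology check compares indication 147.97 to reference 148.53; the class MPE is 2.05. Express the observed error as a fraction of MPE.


e = indication - reference = 147.97 - 148.53 = -0.5600
|e| = 0.5600
ratio = |e| / MPE = 0.5600 / 2.05
ratio = 0.2732

0.2732


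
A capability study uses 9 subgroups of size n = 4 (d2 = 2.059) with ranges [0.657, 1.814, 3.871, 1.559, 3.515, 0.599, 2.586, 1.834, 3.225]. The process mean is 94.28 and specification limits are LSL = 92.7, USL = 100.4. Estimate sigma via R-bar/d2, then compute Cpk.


R_bar = (0.657 + 1.814 + 3.871 + 1.559 + 3.515 + 0.599 + 2.586 + 1.834 + 3.225) / 9 = 2.1844444
sigma = R_bar / d2 = 2.1844444 / 2.059 = 1.0609249
Cp = (USL - LSL)/(6*sigma) = (100.4 - 92.7)/(6*1.0609249) = 1.2096
Cpu = (100.4 - 94.28)/(3*1.0609249) = 1.9229
Cpl = (94.28 - 92.7)/(3*1.0609249) = 0.4964
Cpk = min(Cpu, Cpl) = 0.4964

0.4964


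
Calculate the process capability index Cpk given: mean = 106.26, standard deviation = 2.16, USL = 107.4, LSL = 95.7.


Cpu = (USL - mean) / (3*sigma) = (107.4 - 106.26) / (3*2.16) = 0.1759
Cpl = (mean - LSL) / (3*sigma) = (106.26 - 95.7) / (3*2.16) = 1.6296
Cpk = min(Cpu, Cpl) = 0.1759

0.1759


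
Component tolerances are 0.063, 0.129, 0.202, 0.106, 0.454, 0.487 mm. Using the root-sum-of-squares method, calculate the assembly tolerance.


RSS = sqrt(0.063^2 + 0.129^2 + 0.202^2 + 0.106^2 + 0.454^2 + 0.487^2)
= sqrt(0.515935)
= 0.7183

0.7183


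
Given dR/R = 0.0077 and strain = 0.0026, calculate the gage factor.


GF = (dR/R) / epsilon
= 0.0077 / 0.0026
= 2.9615

2.9615


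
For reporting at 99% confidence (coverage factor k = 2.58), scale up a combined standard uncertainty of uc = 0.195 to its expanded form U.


U = k * uc
U = 2.58 * 0.195
U = 0.5031

0.5031


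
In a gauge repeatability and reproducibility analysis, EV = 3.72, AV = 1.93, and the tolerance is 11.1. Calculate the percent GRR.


GRR = sqrt(EV^2 + AV^2) = sqrt(3.72^2 + 1.93^2) = 4.1908591
%GRR = GRR / tol * 100 = 4.1908591 / 11.1 * 100
%GRR = 37.7555

37.7555


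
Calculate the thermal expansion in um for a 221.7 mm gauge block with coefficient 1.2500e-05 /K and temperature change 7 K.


dL = L * alpha * dT
= 221.7 * 1.2500e-05 * 7
= 0.0193987 mm
dL_um = 0.0193987 * 1000 = 19.3987 um

19.3987


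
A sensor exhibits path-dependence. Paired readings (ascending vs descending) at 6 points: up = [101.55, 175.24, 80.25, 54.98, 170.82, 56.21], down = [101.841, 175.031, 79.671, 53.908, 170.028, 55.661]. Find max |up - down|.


|101.55 - 101.841| = 0.2910
|175.24 - 175.031| = 0.2090
|80.25 - 79.671| = 0.5790
|54.98 - 53.908| = 1.0720
|170.82 - 170.028| = 0.7920
|56.21 - 55.661| = 0.5490
hysteresis = max(diffs) = 1.0720

1.0720


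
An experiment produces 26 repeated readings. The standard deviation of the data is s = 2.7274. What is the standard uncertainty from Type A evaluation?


u_A = s / sqrt(n)
u_A = 2.7274 / sqrt(26)
u_A = 2.7274 / 5.0990195
u_A = 0.5349

0.5349


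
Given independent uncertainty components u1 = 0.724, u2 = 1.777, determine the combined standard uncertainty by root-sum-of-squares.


uc = sqrt(0.724^2 + 1.777^2)
uc = sqrt(3.681905)
uc = 1.9188

1.9188


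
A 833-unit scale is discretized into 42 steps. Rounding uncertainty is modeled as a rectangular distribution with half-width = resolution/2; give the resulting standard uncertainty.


resolution = range / divisions
resolution = 833 / 42 = 19.833333
u_res = resolution / (2*sqrt(3))
u_res = 19.833333 / 3.4641016
u_res = 5.7254

5.7254


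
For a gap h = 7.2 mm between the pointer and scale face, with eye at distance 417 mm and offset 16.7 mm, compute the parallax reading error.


error = h * offset / d
= 7.2 * 16.7 / 417
= 0.2883

0.2883


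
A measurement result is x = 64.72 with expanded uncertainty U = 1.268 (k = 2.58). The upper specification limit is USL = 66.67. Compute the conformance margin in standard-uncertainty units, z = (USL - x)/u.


u = U / k = 1.268 / 2.58 = 0.49147287
margin = |USL - x| = |66.67 - 64.72| = 1.95
z = margin / u = 1.95 / 0.49147287
z = 3.9677

3.9677


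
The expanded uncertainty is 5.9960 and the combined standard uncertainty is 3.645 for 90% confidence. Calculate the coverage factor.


k = U / uc
k = 5.9960 / 3.645
k = 1.645

1.645


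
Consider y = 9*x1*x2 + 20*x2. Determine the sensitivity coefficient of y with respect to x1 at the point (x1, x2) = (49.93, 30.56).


y = 9*x1*x2 + 20*x2
dy/dx1 = 9*x2
Evaluate at x2 = 30.56: c1 = 9 * 30.56
c1 = 275.0400

275.0400


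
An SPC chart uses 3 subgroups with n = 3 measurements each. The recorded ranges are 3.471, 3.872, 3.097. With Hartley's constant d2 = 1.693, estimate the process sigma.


R_bar = (3.471 + 3.872 + 3.097) / 3
R_bar = 10.44 / 3 = 3.48
sigma_hat = R_bar / d2 = 3.48 / 1.693 = 2.0555

2.0555


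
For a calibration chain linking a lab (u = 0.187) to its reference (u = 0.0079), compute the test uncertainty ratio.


TUR = u_lab / u_ref
= 0.187 / 0.0079
= 23.6709

23.6709


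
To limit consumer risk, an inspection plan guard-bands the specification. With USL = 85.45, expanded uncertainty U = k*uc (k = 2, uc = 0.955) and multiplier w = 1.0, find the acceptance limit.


U = k * uc = 2 * 0.955 = 1.91
guard band g = w * U = 1.0 * 1.91 = 1.91
AL = USL - g = 85.45 - 1.91
AL = 83.5400

83.5400


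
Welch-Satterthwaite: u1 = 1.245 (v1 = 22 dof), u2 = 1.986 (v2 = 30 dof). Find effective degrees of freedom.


uc = sqrt(u1^2 + u2^2) = sqrt(1.245^2 + 1.986^2) = 2.3439755
v_eff = uc^4 / (u1^4/v1 + u2^4/v2)
= 2.3439755^4 / (1.245^4/22 + 1.986^4/30)
= 30.186466 / 0.62776414
v_eff = 48.0857

48.0857


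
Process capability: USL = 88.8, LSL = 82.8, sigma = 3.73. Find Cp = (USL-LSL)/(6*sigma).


Cp = (USL - LSL) / (6 * sigma)
= (88.8 - 82.8) / (6 * 3.73)
= 6.0000 / 22.3800
= 0.2681

0.2681


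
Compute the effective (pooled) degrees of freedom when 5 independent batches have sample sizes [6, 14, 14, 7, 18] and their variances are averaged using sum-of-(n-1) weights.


nu = sum_i (n_i - 1)
nu = ((6 - 1) + (14 - 1) + (14 - 1) + (7 - 1) + (18 - 1))
nu = 5 + 13 + 13 + 6 + 17
nu = 54

54


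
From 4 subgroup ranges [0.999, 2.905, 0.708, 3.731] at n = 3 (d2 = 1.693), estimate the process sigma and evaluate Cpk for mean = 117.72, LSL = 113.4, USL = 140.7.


R_bar = (0.999 + 2.905 + 0.708 + 3.731) / 4 = 2.08575
sigma = R_bar / d2 = 2.08575 / 1.693 = 1.2319846
Cp = (USL - LSL)/(6*sigma) = (140.7 - 113.4)/(6*1.2319846) = 3.6932
Cpu = (140.7 - 117.72)/(3*1.2319846) = 6.2176
Cpl = (117.72 - 113.4)/(3*1.2319846) = 1.1688
Cpk = min(Cpu, Cpl) = 1.1688

1.1688


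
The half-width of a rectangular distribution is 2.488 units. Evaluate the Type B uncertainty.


u_B = half_width / sqrt(3)
u_B = 2.488 / 1.7320508
u_B = 1.4364

1.4364


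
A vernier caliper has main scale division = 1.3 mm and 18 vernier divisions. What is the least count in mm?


LC = MSD / n_div
= 1.3 / 18
= 0.0722

0.0722


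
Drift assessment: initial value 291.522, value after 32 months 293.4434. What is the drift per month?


rate = (v2 - v1) / months
= (293.4434 - 291.522) / 32
= 1.9214 / 32
= 0.0600

0.0600


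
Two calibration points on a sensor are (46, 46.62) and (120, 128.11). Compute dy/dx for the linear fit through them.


slope = (y2 - y1) / (x2 - x1)
= (128.11 - 46.62) / (120 - 46)
= 81.4900 / 74
= 1.1012

1.1012


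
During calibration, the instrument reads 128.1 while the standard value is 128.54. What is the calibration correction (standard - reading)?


Correction = standard - reading
= 128.54 - 128.1
= 0.4400

0.4400


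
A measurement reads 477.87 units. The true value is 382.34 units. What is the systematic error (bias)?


Systematic error = measured - true
= 477.87 - 382.34
= 95.5300

95.5300


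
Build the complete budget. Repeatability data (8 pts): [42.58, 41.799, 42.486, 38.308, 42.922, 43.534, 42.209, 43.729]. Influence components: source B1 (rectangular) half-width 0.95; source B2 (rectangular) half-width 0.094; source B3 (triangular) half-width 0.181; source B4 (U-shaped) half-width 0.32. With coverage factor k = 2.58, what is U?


mean = (42.58 + 41.799 + 42.486 + 38.308 + 42.922 + 43.534 + 42.209 + 43.729) / 8 = 42.195875
s = sqrt(sum((x - mean)^2)/(n-1)) = 1.6976154
u_A = s / sqrt(n) = 1.6976154 / sqrt(8) = 0.60019768
u_B1 = 0.95 / sqrt(3) = 0.54848276
u_B2 = 0.094 / sqrt(3) = 0.054270925
u_B3 = 0.181 / sqrt(6) = 0.073892941
u_B4 = 0.32 / sqrt(2) = 0.22627417
uc = sqrt(0.60019768^2 + 0.54848276^2 + 0.054270925^2 + 0.073892941^2 + 0.22627417^2) = 0.84892644
U = k * uc = 2.58 * 0.84892644
U = 2.1902

2.1902


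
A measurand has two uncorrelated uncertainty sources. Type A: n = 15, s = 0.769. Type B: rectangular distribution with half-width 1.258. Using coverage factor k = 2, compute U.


u_A = s / sqrt(n) = 0.769 / sqrt(15) = 0.19855495
u_B = half_width / sqrt(3) = 1.258 / sqrt(3) = 0.72630664
uc = sqrt(u_A^2 + u_B^2) = sqrt(0.19855495^2 + 0.72630664^2) = 0.75295777
U = k * uc = 2 * 0.75295777
U = 1.5059

1.5059


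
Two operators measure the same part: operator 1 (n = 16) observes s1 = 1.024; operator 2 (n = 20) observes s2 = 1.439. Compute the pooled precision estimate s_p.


s_p = sqrt(((n1-1)*s1^2 + (n2-1)*s2^2) / (n1+n2-2))
numerator = (16-1)*1.024^2 + (20-1)*1.439^2 = 15.72864 + 39.343699 = 55.072339
denominator = 16 + 20 - 2 = 34
s_p^2 = 55.072339 / 34 = 1.6197747
s_p = sqrt(1.6197747) = 1.2727

1.2727


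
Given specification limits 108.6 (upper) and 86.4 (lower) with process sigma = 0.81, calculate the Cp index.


Cp = (USL - LSL) / (6 * sigma)
= (108.6 - 86.4) / (6 * 0.81)
= 22.2000 / 4.8600
= 4.5679

4.5679


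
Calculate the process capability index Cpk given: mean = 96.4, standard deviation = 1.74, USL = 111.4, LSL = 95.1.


Cpu = (USL - mean) / (3*sigma) = (111.4 - 96.4) / (3*1.74) = 2.8736
Cpl = (mean - LSL) / (3*sigma) = (96.4 - 95.1) / (3*1.74) = 0.2490
Cpk = min(Cpu, Cpl) = 0.2490

0.2490


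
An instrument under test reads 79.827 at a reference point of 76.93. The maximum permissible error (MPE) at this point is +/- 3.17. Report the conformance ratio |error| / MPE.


e = indication - reference = 79.827 - 76.93 = 2.8970
|e| = 2.8970
ratio = |e| / MPE = 2.8970 / 3.17
ratio = 0.9139

0.9139


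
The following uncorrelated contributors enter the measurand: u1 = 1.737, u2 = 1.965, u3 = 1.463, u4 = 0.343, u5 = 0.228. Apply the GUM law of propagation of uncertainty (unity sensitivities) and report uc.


uc = sqrt(1.737^2 + 1.965^2 + 1.463^2 + 0.343^2 + 0.228^2)
uc = sqrt(9.188396)
uc = 3.0312

3.0312


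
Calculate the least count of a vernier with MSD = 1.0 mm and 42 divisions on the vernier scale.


LC = MSD / n_div
= 1.0 / 42
= 0.0238

0.0238


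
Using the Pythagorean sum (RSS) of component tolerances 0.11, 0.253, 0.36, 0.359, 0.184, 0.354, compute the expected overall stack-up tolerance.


RSS = sqrt(0.11^2 + 0.253^2 + 0.36^2 + 0.359^2 + 0.184^2 + 0.354^2)
= sqrt(0.493762)
= 0.7027

0.7027


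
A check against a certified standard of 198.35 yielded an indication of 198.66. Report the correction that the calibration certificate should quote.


Correction = standard - reading
= 198.35 - 198.66
= -0.3100

-0.3100


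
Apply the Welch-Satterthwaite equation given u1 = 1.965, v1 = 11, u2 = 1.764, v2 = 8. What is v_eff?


uc = sqrt(u1^2 + u2^2) = sqrt(1.965^2 + 1.764^2) = 2.6406289
v_eff = uc^4 / (u1^4/v1 + u2^4/v2)
= 2.6406289^4 / (1.965^4/11 + 1.764^4/8)
= 48.621627 / 2.5657005
v_eff = 18.9506

18.9506


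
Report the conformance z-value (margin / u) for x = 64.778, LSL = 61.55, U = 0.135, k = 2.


u = U / k = 0.135 / 2 = 0.0675
margin = |LSL - x| = |61.55 - 64.778| = 3.228
z = margin / u = 3.228 / 0.0675
z = 47.8222

47.8222


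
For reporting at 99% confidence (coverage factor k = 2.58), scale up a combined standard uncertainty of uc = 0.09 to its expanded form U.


U = k * uc
U = 2.58 * 0.09
U = 0.2322

0.2322


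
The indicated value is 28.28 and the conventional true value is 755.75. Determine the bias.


Systematic error = measured - true
= 28.28 - 755.75
= -727.4700

-727.4700


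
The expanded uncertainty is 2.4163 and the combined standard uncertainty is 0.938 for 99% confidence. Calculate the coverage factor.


k = U / uc
k = 2.4163 / 0.938
k = 2.576

2.576


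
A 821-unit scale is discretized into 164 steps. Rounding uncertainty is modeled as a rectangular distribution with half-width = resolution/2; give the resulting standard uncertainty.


resolution = range / divisions
resolution = 821 / 164 = 5.0060976
u_res = resolution / (2*sqrt(3))
u_res = 5.0060976 / 3.4641016
u_res = 1.4451

1.4451


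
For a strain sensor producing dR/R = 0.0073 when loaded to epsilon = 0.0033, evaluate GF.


GF = (dR/R) / epsilon
= 0.0073 / 0.0033
= 2.2121

2.2121


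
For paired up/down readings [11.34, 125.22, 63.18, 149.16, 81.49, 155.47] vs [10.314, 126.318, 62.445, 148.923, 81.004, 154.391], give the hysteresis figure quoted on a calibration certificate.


|11.34 - 10.314| = 1.0260
|125.22 - 126.318| = 1.0980
|63.18 - 62.445| = 0.7350
|149.16 - 148.923| = 0.2370
|81.49 - 81.004| = 0.4860
|155.47 - 154.391| = 1.0790
hysteresis = max(diffs) = 1.0980

1.0980


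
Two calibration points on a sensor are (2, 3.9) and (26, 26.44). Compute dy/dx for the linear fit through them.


slope = (y2 - y1) / (x2 - x1)
= (26.44 - 3.9) / (26 - 2)
= 22.5400 / 24
= 0.9392

0.9392


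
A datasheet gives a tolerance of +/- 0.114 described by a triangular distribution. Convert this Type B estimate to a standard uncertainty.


u_B = half_width / sqrt(6)
u_B = 0.114 / 2.4494897
u_B = 0.0465

0.0465


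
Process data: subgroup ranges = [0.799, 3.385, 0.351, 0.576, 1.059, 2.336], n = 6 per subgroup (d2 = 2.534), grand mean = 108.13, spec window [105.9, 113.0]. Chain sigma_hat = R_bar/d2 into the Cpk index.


R_bar = (0.799 + 3.385 + 0.351 + 0.576 + 1.059 + 2.336) / 6 = 1.4176667
sigma = R_bar / d2 = 1.4176667 / 2.534 = 0.55945805
Cp = (USL - LSL)/(6*sigma) = (113.0 - 105.9)/(6*0.55945805) = 2.1151
Cpu = (113.0 - 108.13)/(3*0.55945805) = 2.9016
Cpl = (108.13 - 105.9)/(3*0.55945805) = 1.3287
Cpk = min(Cpu, Cpl) = 1.3287

1.3287


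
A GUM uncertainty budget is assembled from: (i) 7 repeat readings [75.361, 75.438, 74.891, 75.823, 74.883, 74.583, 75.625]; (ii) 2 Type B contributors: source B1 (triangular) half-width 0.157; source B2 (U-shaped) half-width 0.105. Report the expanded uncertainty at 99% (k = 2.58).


mean = (75.361 + 75.438 + 74.891 + 75.823 + 74.883 + 74.583 + 75.625) / 7 = 75.22914286
s = sqrt(sum((x - mean)^2)/(n-1)) = 0.4513005
u_A = s / sqrt(n) = 0.4513005 / sqrt(7) = 0.17057556
u_B1 = 0.157 / sqrt(6) = 0.064094982
u_B2 = 0.105 / sqrt(2) = 0.074246212
uc = sqrt(0.17057556^2 + 0.064094982^2 + 0.074246212^2) = 0.19676557
U = k * uc = 2.58 * 0.19676557
U = 0.5077

0.5077


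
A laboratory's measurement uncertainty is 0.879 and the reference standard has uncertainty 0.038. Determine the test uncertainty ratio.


TUR = u_lab / u_ref
= 0.879 / 0.038
= 23.1316

23.1316


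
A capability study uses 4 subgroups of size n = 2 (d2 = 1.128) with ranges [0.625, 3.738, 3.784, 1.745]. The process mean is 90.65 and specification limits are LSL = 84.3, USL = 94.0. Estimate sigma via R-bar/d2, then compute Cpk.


R_bar = (0.625 + 3.738 + 3.784 + 1.745) / 4 = 2.473
sigma = R_bar / d2 = 2.473 / 1.128 = 2.1923759
Cp = (USL - LSL)/(6*sigma) = (94.0 - 84.3)/(6*2.1923759) = 0.7374
Cpu = (94.0 - 90.65)/(3*2.1923759) = 0.5093
Cpl = (90.65 - 84.3)/(3*2.1923759) = 0.9655
Cpk = min(Cpu, Cpl) = 0.5093

0.5093


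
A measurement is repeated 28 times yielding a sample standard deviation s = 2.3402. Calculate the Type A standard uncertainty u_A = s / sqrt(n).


u_A = s / sqrt(n)
u_A = 2.3402 / sqrt(28)
u_A = 2.3402 / 5.2915026
u_A = 0.4423

0.4423


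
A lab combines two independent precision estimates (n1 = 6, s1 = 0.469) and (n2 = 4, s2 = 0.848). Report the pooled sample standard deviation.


s_p = sqrt(((n1-1)*s1^2 + (n2-1)*s2^2) / (n1+n2-2))
numerator = (6-1)*0.469^2 + (4-1)*0.848^2 = 1.099805 + 2.157312 = 3.257117
denominator = 6 + 4 - 2 = 8
s_p^2 = 3.257117 / 8 = 0.40713963
s_p = sqrt(0.40713963) = 0.6381

0.6381


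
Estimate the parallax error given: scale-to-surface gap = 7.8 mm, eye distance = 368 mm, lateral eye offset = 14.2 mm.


error = h * offset / d
= 7.8 * 14.2 / 368
= 0.3010

0.3010


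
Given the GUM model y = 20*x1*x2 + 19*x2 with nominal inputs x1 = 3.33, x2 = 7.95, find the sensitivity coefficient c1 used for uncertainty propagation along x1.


y = 20*x1*x2 + 19*x2
dy/dx1 = 20*x2
Evaluate at x2 = 7.95: c1 = 20 * 7.95
c1 = 159.0000

159.0000


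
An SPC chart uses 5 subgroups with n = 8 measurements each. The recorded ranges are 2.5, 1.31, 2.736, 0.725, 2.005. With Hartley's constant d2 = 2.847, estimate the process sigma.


R_bar = (2.5 + 1.31 + 2.736 + 0.725 + 2.005) / 5
R_bar = 9.276 / 5 = 1.8552
sigma_hat = R_bar / d2 = 1.8552 / 2.847 = 0.6516

0.6516


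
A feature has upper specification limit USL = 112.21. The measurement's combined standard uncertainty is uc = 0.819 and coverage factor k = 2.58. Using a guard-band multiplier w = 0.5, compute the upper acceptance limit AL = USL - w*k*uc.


U = k * uc = 2.58 * 0.819 = 2.11302
guard band g = w * U = 0.5 * 2.11302 = 1.05651
AL = USL - g = 112.21 - 1.05651
AL = 111.1535

111.1535


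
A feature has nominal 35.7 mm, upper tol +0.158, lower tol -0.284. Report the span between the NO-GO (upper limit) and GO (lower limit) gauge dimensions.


GO = nominal - lower_tol (smallest hole = maximum material condition)
GO = 35.7 - 0.284 = 35.416
NO-GO = nominal + upper_tol (largest hole = least material condition)
NO-GO = 35.7 + 0.158 = 35.858
spread = NO-GO - GO = 35.858 - 35.416 = 0.4420

0.4420


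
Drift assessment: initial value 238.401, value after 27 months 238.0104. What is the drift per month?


rate = (v2 - v1) / months
= (238.0104 - 238.401) / 27
= -0.3906 / 27
= -0.0145

-0.0145


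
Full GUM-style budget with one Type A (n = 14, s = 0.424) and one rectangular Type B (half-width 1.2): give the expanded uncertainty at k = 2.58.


u_A = s / sqrt(n) = 0.424 / sqrt(14) = 0.11331877
u_B = half_width / sqrt(3) = 1.2 / sqrt(3) = 0.69282032
uc = sqrt(u_A^2 + u_B^2) = sqrt(0.11331877^2 + 0.69282032^2) = 0.70202645
U = k * uc = 2.58 * 0.70202645
U = 1.8112

1.8112


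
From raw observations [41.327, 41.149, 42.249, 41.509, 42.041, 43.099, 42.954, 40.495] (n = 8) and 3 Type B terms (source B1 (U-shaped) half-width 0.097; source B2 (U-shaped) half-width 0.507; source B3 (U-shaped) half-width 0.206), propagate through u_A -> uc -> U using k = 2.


mean = (41.327 + 41.149 + 42.249 + 41.509 + 42.041 + 43.099 + 42.954 + 40.495) / 8 = 41.852875
s = sqrt(sum((x - mean)^2)/(n-1)) = 0.90171811
u_A = s / sqrt(n) = 0.90171811 / sqrt(8) = 0.3188055
u_B1 = 0.097 / sqrt(2) = 0.068589358
u_B2 = 0.507 / sqrt(2) = 0.35850314
u_B3 = 0.206 / sqrt(2) = 0.145664
uc = sqrt(0.3188055^2 + 0.068589358^2 + 0.35850314^2 + 0.145664^2) = 0.50604738
U = k * uc = 2 * 0.50604738
U = 1.0121

1.0121


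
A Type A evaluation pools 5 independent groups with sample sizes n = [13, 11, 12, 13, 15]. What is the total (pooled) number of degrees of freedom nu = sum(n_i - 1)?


nu = sum_i (n_i - 1)
nu = ((13 - 1) + (11 - 1) + (12 - 1) + (13 - 1) + (15 - 1))
nu = 12 + 10 + 11 + 12 + 14
nu = 59

59


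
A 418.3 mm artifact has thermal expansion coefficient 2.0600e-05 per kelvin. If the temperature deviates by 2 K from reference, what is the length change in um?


dL = L * alpha * dT
= 418.3 * 2.0600e-05 * 2
= 0.0172340 mm
dL_um = 0.0172340 * 1000 = 17.2340 um

17.2340


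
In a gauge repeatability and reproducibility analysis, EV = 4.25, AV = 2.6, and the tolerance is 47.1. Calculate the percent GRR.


GRR = sqrt(EV^2 + AV^2) = sqrt(4.25^2 + 2.6^2) = 4.9822184
%GRR = GRR / tol * 100 = 4.9822184 / 47.1 * 100
%GRR = 10.5780

10.5780


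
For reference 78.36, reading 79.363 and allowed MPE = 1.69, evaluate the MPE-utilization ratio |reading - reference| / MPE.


e = indication - reference = 79.363 - 78.36 = 1.0030
|e| = 1.0030
ratio = |e| / MPE = 1.0030 / 1.69
ratio = 0.5935

0.5935


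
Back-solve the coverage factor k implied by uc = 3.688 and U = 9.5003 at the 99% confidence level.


k = U / uc
k = 9.5003 / 3.688
k = 2.576

2.576


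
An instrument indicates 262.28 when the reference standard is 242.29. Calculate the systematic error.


Systematic error = measured - true
= 262.28 - 242.29
= 19.9900

19.9900


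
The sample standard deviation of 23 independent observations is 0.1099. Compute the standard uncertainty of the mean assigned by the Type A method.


u_A = s / sqrt(n)
u_A = 0.1099 / sqrt(23)
u_A = 0.1099 / 4.7958315
u_A = 0.0229

0.0229


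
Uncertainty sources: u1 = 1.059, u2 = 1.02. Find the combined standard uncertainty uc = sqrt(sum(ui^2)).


uc = sqrt(1.059^2 + 1.02^2)
uc = sqrt(2.161881)
uc = 1.4703

1.4703


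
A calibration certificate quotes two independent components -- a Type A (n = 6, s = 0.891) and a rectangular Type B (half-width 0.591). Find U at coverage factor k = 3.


u_A = s / sqrt(n) = 0.891 / sqrt(6) = 0.36374923
u_B = half_width / sqrt(3) = 0.591 / sqrt(3) = 0.34121401
uc = sqrt(u_A^2 + u_B^2) = sqrt(0.36374923^2 + 0.34121401^2) = 0.49873891
U = k * uc = 3 * 0.49873891
U = 1.4962

1.4962


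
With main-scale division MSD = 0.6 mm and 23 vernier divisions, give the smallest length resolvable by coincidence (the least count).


LC = MSD / n_div
= 0.6 / 23
= 0.0261

0.0261


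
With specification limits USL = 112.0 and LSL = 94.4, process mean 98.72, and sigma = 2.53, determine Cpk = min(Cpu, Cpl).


Cpu = (USL - mean) / (3*sigma) = (112.0 - 98.72) / (3*2.53) = 1.7497
Cpl = (mean - LSL) / (3*sigma) = (98.72 - 94.4) / (3*2.53) = 0.5692
Cpk = min(Cpu, Cpl) = 0.5692

0.5692


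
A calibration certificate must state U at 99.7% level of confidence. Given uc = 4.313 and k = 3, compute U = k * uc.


U = k * uc
U = 3 * 4.313
U = 12.9390

12.9390


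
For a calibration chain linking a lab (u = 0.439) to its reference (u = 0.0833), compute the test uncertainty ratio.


TUR = u_lab / u_ref
= 0.439 / 0.0833
= 5.2701

5.2701


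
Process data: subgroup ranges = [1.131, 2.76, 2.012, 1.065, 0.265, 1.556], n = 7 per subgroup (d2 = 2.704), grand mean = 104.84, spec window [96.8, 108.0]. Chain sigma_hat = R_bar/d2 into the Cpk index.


R_bar = (1.131 + 2.76 + 2.012 + 1.065 + 0.265 + 1.556) / 6 = 1.4648333
sigma = R_bar / d2 = 1.4648333 / 2.704 = 0.54172829
Cp = (USL - LSL)/(6*sigma) = (108.0 - 96.8)/(6*0.54172829) = 3.4458
Cpu = (108.0 - 104.84)/(3*0.54172829) = 1.9444
Cpl = (104.84 - 96.8)/(3*0.54172829) = 4.9471
Cpk = min(Cpu, Cpl) = 1.9444

1.9444


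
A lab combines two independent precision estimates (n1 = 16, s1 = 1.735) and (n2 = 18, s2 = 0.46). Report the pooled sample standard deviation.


s_p = sqrt(((n1-1)*s1^2 + (n2-1)*s2^2) / (n1+n2-2))
numerator = (16-1)*1.735^2 + (18-1)*0.46^2 = 45.153375 + 3.5972 = 48.750575
denominator = 16 + 18 - 2 = 32
s_p^2 = 48.750575 / 32 = 1.5234555
s_p = sqrt(1.5234555) = 1.2343

1.2343


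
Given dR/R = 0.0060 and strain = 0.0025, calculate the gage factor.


GF = (dR/R) / epsilon
= 0.0060 / 0.0025
= 2.4000

2.4000


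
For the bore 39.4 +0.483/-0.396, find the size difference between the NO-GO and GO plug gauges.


GO = nominal - lower_tol (smallest hole = maximum material condition)
GO = 39.4 - 0.396 = 39.004
NO-GO = nominal + upper_tol (largest hole = least material condition)
NO-GO = 39.4 + 0.483 = 39.883
spread = NO-GO - GO = 39.883 - 39.004 = 0.8790

0.8790


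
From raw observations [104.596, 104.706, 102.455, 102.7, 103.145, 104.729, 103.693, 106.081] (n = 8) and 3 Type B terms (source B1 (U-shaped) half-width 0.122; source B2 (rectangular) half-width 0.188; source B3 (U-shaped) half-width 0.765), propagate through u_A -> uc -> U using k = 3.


mean = (104.596 + 104.706 + 102.455 + 102.7 + 103.145 + 104.729 + 103.693 + 106.081) / 8 = 104.013125
s = sqrt(sum((x - mean)^2)/(n-1)) = 1.2315249
u_A = s / sqrt(n) = 1.2315249 / sqrt(8) = 0.4354098
u_B1 = 0.122 / sqrt(2) = 0.086267027
u_B2 = 0.188 / sqrt(3) = 0.10854185
u_B3 = 0.765 / sqrt(2) = 0.54093669
uc = sqrt(0.4354098^2 + 0.086267027^2 + 0.10854185^2 + 0.54093669^2) = 0.70810842
U = k * uc = 3 * 0.70810842
U = 2.1243

2.1243


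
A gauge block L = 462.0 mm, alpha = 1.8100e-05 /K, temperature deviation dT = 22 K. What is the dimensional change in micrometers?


dL = L * alpha * dT
= 462.0 * 1.8100e-05 * 22
= 0.1839684 mm
dL_um = 0.1839684 * 1000 = 183.9684 um

183.9684


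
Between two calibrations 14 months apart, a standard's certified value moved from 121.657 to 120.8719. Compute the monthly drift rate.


rate = (v2 - v1) / months
= (120.8719 - 121.657) / 14
= -0.7851 / 14
= -0.0561

-0.0561


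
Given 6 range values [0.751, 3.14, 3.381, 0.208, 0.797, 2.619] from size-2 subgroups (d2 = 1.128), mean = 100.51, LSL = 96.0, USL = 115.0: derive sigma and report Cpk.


R_bar = (0.751 + 3.14 + 3.381 + 0.208 + 0.797 + 2.619) / 6 = 1.816
sigma = R_bar / d2 = 1.816 / 1.128 = 1.6099291
Cp = (USL - LSL)/(6*sigma) = (115.0 - 96.0)/(6*1.6099291) = 1.9670
Cpu = (115.0 - 100.51)/(3*1.6099291) = 3.0001
Cpl = (100.51 - 96.0)/(3*1.6099291) = 0.9338
Cpk = min(Cpu, Cpl) = 0.9338

0.9338


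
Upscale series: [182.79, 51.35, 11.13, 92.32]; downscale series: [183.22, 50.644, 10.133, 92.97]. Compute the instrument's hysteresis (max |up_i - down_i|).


|182.79 - 183.22| = 0.4300
|51.35 - 50.644| = 0.7060
|11.13 - 10.133| = 0.9970
|92.32 - 92.97| = 0.6500
hysteresis = max(diffs) = 0.9970

0.9970


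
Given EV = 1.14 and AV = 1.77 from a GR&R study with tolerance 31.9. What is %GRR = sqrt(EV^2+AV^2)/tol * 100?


GRR = sqrt(EV^2 + AV^2) = sqrt(1.14^2 + 1.77^2) = 2.1053503
%GRR = GRR / tol * 100 = 2.1053503 / 31.9 * 100
%GRR = 6.5998

6.5998


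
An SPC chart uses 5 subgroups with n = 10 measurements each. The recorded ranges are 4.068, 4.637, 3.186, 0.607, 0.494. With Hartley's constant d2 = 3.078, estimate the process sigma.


R_bar = (4.068 + 4.637 + 3.186 + 0.607 + 0.494) / 5
R_bar = 12.992 / 5 = 2.5984
sigma_hat = R_bar / d2 = 2.5984 / 3.078 = 0.8442

0.8442


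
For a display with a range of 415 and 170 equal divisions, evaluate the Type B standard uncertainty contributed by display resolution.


resolution = range / divisions
resolution = 415 / 170 = 2.4411765
u_res = resolution / (2*sqrt(3))
u_res = 2.4411765 / 3.4641016
u_res = 0.7047

0.7047


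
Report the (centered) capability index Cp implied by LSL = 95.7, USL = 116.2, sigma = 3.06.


Cp = (USL - LSL) / (6 * sigma)
= (116.2 - 95.7) / (6 * 3.06)
= 20.5000 / 18.3600
= 1.1166

1.1166


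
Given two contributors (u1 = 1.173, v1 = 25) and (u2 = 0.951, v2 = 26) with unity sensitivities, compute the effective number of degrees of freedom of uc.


uc = sqrt(u1^2 + u2^2) = sqrt(1.173^2 + 0.951^2) = 1.5100762
v_eff = uc^4 / (u1^4/v1 + u2^4/v2)
= 1.5100762^4 / (1.173^4/25 + 0.951^4/26)
= 5.1999055 / 0.1071865
v_eff = 48.5127

48.5127


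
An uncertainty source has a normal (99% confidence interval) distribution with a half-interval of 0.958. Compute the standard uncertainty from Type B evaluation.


u_B = half_width / 2.576
u_B = 0.958 / 2.576
u_B = 0.3719

0.3719


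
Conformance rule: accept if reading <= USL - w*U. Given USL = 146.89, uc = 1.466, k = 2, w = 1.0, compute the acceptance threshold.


U = k * uc = 2 * 1.466 = 2.932
guard band g = w * U = 1.0 * 2.932 = 2.932
AL = USL - g = 146.89 - 2.932
AL = 143.9580

143.9580


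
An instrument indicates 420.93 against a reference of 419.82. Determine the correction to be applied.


Correction = standard - reading
= 419.82 - 420.93
= -1.1100

-1.1100


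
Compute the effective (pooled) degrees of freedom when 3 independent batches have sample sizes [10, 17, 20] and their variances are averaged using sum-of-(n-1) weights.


nu = sum_i (n_i - 1)
nu = ((10 - 1) + (17 - 1) + (20 - 1))
nu = 9 + 16 + 19
nu = 44

44


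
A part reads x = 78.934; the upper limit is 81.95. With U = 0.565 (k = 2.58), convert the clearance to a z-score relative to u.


u = U / k = 0.565 / 2.58 = 0.21899225
margin = |USL - x| = |81.95 - 78.934| = 3.016
z = margin / u = 3.016 / 0.21899225
z = 13.7722

13.7722
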